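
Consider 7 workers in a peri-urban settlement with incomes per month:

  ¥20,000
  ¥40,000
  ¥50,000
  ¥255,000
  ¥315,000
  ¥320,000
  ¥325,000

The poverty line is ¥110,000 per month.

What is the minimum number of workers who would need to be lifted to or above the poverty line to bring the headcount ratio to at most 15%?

2

Currently q = 3 of N = 7 are below the line (H = 0.429).
A headcount ratio of at most 15% allows at most ⌊0.15 × 7⌋ = 1 poor workers.
So at least 3 − 1 = 2 must be lifted.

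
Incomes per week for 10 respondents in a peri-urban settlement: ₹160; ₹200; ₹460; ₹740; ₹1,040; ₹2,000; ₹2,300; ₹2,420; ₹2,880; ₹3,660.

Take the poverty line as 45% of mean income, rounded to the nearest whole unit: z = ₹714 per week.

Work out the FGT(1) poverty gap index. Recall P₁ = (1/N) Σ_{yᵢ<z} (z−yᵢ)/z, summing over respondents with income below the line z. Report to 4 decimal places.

0.1852

Below z: ₹160, ₹200, ₹460 (q = 3 of N = 10).
Shortfall ratios: (714−160)/714 = 0.7759; (714−200)/714 = 0.7199; (714−460)/714 = 0.3557.
Sum of shortfalls = 1.851541; P₁ averages over all N: 1.851541 / 10 = 0.1852.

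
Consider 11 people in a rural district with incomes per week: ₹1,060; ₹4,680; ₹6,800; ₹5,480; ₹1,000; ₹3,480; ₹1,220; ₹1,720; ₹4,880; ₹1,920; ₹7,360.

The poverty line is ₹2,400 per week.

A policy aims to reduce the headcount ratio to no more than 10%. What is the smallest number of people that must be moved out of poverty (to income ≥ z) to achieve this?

4

5 of the 11 people are poor, so H = 5/11 = 0.455.
A headcount ratio of at most 10% allows at most ⌊0.10 × 11⌋ = 1 poor people.
So at least 5 − 1 = 4 must be lifted.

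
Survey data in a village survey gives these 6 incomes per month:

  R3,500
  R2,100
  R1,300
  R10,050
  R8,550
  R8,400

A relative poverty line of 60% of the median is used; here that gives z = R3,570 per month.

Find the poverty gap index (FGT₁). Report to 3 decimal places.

0.178

Incomes under z: R1,300, R2,100, R3,500 (q = 3 of N = 6).
Gap ratios (z−y)/z: (3570−1300)/3570 = 0.6359; (3570−2100)/3570 = 0.4118; (3570−3500)/3570 = 0.0196.
Sum of shortfalls = 1.067227; P₁ averages over all N: 1.067227 / 6 = 0.178.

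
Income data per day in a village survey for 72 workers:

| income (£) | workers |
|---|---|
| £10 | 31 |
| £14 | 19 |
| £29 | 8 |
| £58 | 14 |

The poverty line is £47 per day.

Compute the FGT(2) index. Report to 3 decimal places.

0.413

Poor units: 31×£10, 19×£14, 8×£29 (q = 58 of N = 72).
Relative gaps: (47−10)/47 = 0.7872 (×31); (47−14)/47 = 0.7021 (×19); (47−29)/47 = 0.3830 (×8).
Squared: 0.6197 (×31); 0.4930 (×19); 0.1467 (×8).
Sum = 29.751924; P₂ = 29.751924 / 72 = 0.413.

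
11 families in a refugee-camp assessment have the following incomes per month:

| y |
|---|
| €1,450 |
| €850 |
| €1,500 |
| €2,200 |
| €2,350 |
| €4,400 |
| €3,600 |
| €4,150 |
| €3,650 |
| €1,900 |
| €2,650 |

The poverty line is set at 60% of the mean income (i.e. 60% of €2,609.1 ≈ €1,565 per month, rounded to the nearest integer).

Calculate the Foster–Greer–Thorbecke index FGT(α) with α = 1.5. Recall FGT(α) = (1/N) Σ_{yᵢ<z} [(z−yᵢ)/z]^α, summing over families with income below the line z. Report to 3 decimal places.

0.031

Poor units: €850, €1,450, €1,500 (q = 3 of N = 11).
Normalized shortfalls: (1565−850)/1565 = 0.4569; (1565−1450)/1565 = 0.0735; (1565−1500)/1565 = 0.0415.
Raised to α = 1.5: 0.30881; 0.01992; 0.00846.
Sum = 0.337191; FGT(1.5) = 0.337191 / 11 = 0.031.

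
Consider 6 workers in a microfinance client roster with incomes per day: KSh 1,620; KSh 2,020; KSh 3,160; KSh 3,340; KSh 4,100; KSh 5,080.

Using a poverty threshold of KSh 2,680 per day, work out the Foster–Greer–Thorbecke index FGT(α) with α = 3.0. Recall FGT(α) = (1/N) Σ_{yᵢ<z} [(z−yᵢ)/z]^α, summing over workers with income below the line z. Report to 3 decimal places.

0.013

Incomes under z: KSh 1,620, KSh 2,020 (q = 2 of N = 6).
Shortfall ratios: (2680−1620)/2680 = 0.3955; (2680−2020)/2680 = 0.2463.
Raised to α = 3.0: 0.06187; 0.01494.
Sum = 0.076810; FGT(3.0) = 0.076810 / 6 = 0.013.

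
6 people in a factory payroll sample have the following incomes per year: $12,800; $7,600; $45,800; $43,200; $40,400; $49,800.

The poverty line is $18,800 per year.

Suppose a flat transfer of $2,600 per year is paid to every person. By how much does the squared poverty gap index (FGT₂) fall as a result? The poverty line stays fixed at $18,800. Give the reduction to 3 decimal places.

0.036

Before: below the line — $7,600, $12,800; squared poverty gap index (FGT₂) = 0.07613.
After the $2,600 transfer: below the line — $10,200, $15,400; squared poverty gap index (FGT₂) = 0.04033.
Reduction = 0.07613 − 0.04033 = 0.036.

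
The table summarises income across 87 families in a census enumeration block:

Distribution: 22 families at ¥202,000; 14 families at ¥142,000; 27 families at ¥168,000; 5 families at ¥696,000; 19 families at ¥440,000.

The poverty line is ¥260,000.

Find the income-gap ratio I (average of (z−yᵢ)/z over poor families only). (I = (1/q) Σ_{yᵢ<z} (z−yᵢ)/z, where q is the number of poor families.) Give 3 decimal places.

Below the line: 14×¥142,000, 27×¥168,000, 22×¥202,000 (q = 63 of N = 87).
Relative gaps: 0.4538 (×14), 0.3538 (×27), 0.2231 (×22); sum = 20.815385.
The income-gap ratio divides by q (the poor only): 20.815385 / 63 = 0.330.

0.330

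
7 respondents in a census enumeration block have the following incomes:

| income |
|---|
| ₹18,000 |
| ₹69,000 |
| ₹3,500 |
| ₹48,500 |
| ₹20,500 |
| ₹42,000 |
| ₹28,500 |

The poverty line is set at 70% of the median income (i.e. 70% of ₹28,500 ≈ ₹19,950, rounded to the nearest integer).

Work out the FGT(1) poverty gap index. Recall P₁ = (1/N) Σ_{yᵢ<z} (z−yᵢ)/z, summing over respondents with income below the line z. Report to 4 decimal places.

Poor units: ₹3,500, ₹18,000 (q = 2 of N = 7).
Gap ratios (z−y)/z: (19950−3500)/19950 = 0.8246; (19950−18000)/19950 = 0.0977.
Sum of shortfalls = 0.922306; P₁ averages over all N: 0.922306 / 7 = 0.1318.

0.1318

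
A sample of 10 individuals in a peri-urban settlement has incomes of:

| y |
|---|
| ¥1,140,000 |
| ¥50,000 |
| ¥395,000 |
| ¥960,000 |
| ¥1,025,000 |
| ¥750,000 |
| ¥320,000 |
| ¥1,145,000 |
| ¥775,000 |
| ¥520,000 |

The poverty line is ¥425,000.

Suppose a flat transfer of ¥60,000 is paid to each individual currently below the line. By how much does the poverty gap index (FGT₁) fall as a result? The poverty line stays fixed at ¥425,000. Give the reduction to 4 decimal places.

Before: below the line — ¥50,000, ¥320,000, ¥395,000; poverty gap index (FGT₁) = 0.120000.
After the ¥60,000 transfer: below the line — ¥110,000, ¥380,000; poverty gap index (FGT₁) = 0.084706.
Reduction = 0.120000 − 0.084706 = 0.0353.

0.0353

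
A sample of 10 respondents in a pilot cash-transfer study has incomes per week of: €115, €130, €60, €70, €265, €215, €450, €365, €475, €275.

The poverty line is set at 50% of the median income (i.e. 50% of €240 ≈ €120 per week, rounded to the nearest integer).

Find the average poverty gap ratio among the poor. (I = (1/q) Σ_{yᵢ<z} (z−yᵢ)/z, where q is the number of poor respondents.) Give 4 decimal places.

Poor units: €60, €70, €115 (q = 3 of N = 10).
Relative gaps: 0.5000, 0.4167, 0.0417; sum = 0.958333.
The income-gap ratio divides by q (the poor only): 0.958333 / 3 = 0.3194.

0.3194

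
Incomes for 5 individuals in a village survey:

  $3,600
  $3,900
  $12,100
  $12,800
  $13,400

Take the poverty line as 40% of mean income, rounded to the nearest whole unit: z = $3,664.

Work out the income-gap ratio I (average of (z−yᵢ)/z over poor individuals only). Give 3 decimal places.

0.017

Incomes under z: $3,600 (q = 1 of N = 5).
Shortfall ratios (z−y)/z: 0.0175; sum = 0.017467.
The income-gap ratio divides by q (the poor only): 0.017467 / 1 = 0.017.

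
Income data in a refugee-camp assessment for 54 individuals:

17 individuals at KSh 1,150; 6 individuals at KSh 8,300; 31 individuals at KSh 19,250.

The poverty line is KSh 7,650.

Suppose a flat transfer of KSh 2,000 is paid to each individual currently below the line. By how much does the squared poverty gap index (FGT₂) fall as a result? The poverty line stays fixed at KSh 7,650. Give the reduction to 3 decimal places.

Before: below the line — 17×KSh 1,150; squared poverty gap index (FGT₂) = 0.22728.
After the KSh 2,000 transfer: below the line — 17×KSh 3,150; squared poverty gap index (FGT₂) = 0.10893.
Reduction = 0.22728 − 0.10893 = 0.118.

0.118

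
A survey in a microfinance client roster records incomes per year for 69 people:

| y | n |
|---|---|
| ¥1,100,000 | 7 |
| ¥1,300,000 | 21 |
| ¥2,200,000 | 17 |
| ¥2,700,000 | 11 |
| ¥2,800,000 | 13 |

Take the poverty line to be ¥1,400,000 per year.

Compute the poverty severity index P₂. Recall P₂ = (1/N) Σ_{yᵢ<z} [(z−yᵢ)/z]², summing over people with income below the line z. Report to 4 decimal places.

Incomes under z: 7×¥1,100,000, 21×¥1,300,000 (q = 28 of N = 69).
Gap ratios (z−y)/z: (1400000−1100000)/1400000 = 0.2143 (×7); (1400000−1300000)/1400000 = 0.0714 (×21).
Squared: 0.0459 (×7); 0.0051 (×21).
Sum = 0.428571; P₂ = 0.428571 / 69 = 0.0062.

0.0062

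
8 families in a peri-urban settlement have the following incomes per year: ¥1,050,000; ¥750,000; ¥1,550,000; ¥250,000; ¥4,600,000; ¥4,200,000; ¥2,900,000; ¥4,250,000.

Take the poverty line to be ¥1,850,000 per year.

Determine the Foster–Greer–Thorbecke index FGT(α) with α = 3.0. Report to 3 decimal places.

0.118

Poor units: ¥250,000, ¥750,000, ¥1,050,000, ¥1,550,000 (q = 4 of N = 8).
Normalized shortfalls: (1850000−250000)/1850000 = 0.8649; (1850000−750000)/1850000 = 0.5946; (1850000−1050000)/1850000 = 0.4324; (1850000−1550000)/1850000 = 0.1622.
Raised to α = 3.0: 0.64691; 0.21021; 0.08086; 0.00426.
Sum = 0.942254; FGT(3.0) = 0.942254 / 8 = 0.118.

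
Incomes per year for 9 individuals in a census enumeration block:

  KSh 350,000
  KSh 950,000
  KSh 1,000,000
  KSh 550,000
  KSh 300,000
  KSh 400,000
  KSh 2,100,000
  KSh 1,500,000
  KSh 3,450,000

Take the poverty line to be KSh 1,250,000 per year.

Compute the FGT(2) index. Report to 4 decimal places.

0.2188

Below the line: KSh 300,000, KSh 350,000, KSh 400,000, KSh 550,000, KSh 950,000, KSh 1,000,000 (q = 6 of N = 9).
Relative gaps: (1250000−300000)/1250000 = 0.7600; (1250000−350000)/1250000 = 0.7200; (1250000−400000)/1250000 = 0.6800; (1250000−550000)/1250000 = 0.5600; (1250000−950000)/1250000 = 0.2400; (1250000−1000000)/1250000 = 0.2000.
Squared: 0.5776; 0.5184; 0.4624; 0.3136; 0.0576; 0.0400.
Sum = 1.969600; P₂ = 1.969600 / 9 = 0.2188.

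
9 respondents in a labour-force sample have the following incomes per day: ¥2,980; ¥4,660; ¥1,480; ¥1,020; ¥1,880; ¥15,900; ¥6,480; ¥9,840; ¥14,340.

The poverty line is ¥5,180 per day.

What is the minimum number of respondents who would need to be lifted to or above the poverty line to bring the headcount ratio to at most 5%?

Currently q = 5 of N = 9 are below the line (H = 0.556).
A headcount ratio of at most 5% allows at most ⌊0.05 × 9⌋ = 0 poor respondents.
So at least 5 − 0 = 5 must be lifted.

5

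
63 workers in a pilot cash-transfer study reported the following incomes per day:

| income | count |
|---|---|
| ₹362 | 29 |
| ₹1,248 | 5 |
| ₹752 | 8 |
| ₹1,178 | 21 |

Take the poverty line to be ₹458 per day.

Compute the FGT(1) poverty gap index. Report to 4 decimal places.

0.0965

Below z: 29×₹362 (q = 29 of N = 63).
Relative gaps: (458−362)/458 = 0.2096 (×29).
Σ = 6.078603. Dividing by the full population N = 63 gives P₁ = 0.0965.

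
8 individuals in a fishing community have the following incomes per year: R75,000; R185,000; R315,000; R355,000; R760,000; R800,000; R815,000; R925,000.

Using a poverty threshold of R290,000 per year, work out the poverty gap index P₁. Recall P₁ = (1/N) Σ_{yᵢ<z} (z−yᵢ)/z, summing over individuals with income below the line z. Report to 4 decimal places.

Below z: R75,000, R185,000 (q = 2 of N = 8).
Shortfall ratios: (290000−75000)/290000 = 0.7414; (290000−185000)/290000 = 0.3621.
Σ = 1.103448. Dividing by the full population N = 8 gives P₁ = 0.1379.

0.1379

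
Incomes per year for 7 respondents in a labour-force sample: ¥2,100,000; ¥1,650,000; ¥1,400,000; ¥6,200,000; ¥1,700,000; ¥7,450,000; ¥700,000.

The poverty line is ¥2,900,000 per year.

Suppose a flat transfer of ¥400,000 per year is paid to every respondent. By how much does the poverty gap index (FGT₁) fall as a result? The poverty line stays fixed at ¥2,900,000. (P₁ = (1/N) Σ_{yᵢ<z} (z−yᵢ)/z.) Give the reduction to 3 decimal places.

Before: below the line — ¥700,000, ¥1,400,000, ¥1,650,000, ¥1,700,000, ¥2,100,000; poverty gap index (FGT₁) = 0.34236.
After the ¥400,000 transfer: below the line — ¥1,100,000, ¥1,800,000, ¥2,050,000, ¥2,100,000, ¥2,500,000; poverty gap index (FGT₁) = 0.24384.
Reduction = 0.34236 − 0.24384 = 0.099.

0.099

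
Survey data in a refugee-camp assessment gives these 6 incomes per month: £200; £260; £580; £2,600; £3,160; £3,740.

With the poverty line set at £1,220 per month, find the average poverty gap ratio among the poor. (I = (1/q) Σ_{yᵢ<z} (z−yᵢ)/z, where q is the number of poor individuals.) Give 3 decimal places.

Below z: £200, £260, £580 (q = 3 of N = 6).
Relative gaps: 0.8361, 0.7869, 0.5246; sum = 2.147541.
I averages over the q = 3 poor units only: 2.147541 / 3 = 0.716.

0.716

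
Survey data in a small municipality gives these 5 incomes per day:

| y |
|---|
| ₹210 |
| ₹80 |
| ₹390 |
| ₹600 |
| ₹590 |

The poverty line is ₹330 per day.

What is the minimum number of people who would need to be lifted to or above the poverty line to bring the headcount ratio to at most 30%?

Currently q = 2 of N = 5 are below the line (H = 0.400).
A headcount ratio of at most 30% allows at most ⌊0.30 × 5⌋ = 1 poor people.
So at least 2 − 1 = 1 must be lifted.

1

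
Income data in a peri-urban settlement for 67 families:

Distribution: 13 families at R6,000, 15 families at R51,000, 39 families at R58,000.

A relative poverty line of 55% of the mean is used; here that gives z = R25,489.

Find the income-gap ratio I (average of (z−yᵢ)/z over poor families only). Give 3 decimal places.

0.765

Below z: 13×R6,000 (q = 13 of N = 67).
Relative gaps: 0.7646 (×13); sum = 9.939856.
I averages over the q = 13 poor units only: 9.939856 / 13 = 0.765.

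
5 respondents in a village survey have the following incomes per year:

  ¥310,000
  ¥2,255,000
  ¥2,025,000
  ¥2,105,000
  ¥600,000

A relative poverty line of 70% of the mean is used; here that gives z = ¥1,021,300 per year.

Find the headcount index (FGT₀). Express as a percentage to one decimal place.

40.0%

2 of the 5 respondents have income below ¥1,021,300.
H = 2/5 = 40.0%.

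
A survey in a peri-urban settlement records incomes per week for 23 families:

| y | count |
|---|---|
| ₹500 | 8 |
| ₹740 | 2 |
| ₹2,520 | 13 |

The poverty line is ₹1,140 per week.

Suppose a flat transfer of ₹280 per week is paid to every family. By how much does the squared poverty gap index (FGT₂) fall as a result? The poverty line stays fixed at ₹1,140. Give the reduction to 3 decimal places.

0.085

Before: below the line — 8×₹500, 2×₹740; squared poverty gap index (FGT₂) = 0.12033.
After the ₹280 transfer: below the line — 8×₹780, 2×₹1,020; squared poverty gap index (FGT₂) = 0.03565.
Reduction = 0.12033 − 0.03565 = 0.085.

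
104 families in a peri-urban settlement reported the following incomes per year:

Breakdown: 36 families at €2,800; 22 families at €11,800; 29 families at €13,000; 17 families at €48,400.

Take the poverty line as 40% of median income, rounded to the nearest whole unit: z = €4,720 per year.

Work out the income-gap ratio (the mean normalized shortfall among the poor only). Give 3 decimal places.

Incomes under z: 36×€2,800 (q = 36 of N = 104).
Shortfall ratios (z−y)/z: 0.4068 (×36); sum = 14.644068.
The income-gap ratio divides by q (the poor only): 14.644068 / 36 = 0.407.

0.407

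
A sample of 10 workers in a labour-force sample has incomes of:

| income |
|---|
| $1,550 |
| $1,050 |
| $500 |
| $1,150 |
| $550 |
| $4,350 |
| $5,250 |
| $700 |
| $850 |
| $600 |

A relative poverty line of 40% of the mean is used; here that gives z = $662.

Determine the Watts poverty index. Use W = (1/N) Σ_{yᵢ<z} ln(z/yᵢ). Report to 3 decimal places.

0.056

Poor units: $500, $550, $600 (q = 3 of N = 10).
Log shortfalls: ln(662/500) = 0.2807; ln(662/550) = 0.1853; ln(662/600) = 0.0983.
W = 0.564341 / 10 = 0.056.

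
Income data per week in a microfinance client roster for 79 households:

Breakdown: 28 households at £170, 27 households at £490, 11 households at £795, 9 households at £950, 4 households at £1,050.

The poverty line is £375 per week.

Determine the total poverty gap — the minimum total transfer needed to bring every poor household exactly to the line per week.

£5,740

Poor units: 28×£170 (q = 28 of N = 79).
Individual gaps: 28×(375−170) = 5740.
Aggregate gap = £5,740.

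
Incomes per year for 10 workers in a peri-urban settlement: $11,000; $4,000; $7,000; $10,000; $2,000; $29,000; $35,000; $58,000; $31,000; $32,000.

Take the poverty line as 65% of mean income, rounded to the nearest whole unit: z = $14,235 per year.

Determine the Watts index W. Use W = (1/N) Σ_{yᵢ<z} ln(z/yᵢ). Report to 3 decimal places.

0.455

Below z: $2,000, $4,000, $7,000, $10,000, $11,000 (q = 5 of N = 10).
Log gaps: ln(14235/2000) = 1.9626; ln(14235/4000) = 1.2694; ln(14235/7000) = 0.7098; ln(14235/10000) = 0.3531; ln(14235/11000) = 0.2578.
W = 4.552687 / 10 = 0.455.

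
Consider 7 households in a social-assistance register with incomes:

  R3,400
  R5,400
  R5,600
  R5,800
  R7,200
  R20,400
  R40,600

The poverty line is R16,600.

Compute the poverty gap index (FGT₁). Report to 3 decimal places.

Below the line: R3,400, R5,400, R5,600, R5,800, R7,200 (q = 5 of N = 7).
Shortfall ratios: (16600−3400)/16600 = 0.7952; (16600−5400)/16600 = 0.6747; (16600−5600)/16600 = 0.6627; (16600−5800)/16600 = 0.6506; (16600−7200)/16600 = 0.5663.
Sum of shortfalls = 3.349398; P₁ averages over all N: 3.349398 / 7 = 0.478.

0.478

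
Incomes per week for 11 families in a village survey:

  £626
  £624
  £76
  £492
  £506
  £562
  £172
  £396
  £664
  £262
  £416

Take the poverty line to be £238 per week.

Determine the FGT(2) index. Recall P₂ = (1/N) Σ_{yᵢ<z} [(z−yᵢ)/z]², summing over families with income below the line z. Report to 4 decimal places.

0.0491

Poor units: £76, £172 (q = 2 of N = 11).
Gap ratios (z−y)/z: (238−76)/238 = 0.6807; (238−172)/238 = 0.2773.
Squared: 0.4633; 0.0769.
Sum = 0.540216; P₂ = 0.540216 / 11 = 0.0491.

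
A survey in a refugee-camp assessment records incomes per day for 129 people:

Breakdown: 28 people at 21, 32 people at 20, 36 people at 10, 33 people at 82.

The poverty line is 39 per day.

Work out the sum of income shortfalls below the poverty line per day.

2156

Poor units: 36×10, 32×20, 28×21 (q = 96 of N = 129).
Individual gaps: 36×(39−10) = 1044; 32×(39−20) = 608; 28×(39−21) = 504.
Aggregate gap = 2156.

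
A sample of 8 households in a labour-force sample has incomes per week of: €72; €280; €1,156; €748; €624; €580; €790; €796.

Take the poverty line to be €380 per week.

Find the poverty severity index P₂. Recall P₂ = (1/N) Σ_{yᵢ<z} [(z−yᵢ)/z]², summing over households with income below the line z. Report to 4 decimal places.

0.0908

Below the line: €72, €280 (q = 2 of N = 8).
Relative gaps: (380−72)/380 = 0.8105; (380−280)/380 = 0.2632.
Squared: 0.6570; 0.0693.
Sum = 0.726205; P₂ = 0.726205 / 8 = 0.0908.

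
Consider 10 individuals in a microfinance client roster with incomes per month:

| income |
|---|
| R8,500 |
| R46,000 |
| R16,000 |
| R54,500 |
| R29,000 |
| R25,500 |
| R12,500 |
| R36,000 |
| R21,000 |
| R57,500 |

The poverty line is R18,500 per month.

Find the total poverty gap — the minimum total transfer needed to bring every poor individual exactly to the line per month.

Poor units: R8,500, R12,500, R16,000 (q = 3 of N = 10).
Individual gaps: 18500−8500 = 10000; 18500−12500 = 6000; 18500−16000 = 2500.
Aggregate gap = R18,500.

R18,500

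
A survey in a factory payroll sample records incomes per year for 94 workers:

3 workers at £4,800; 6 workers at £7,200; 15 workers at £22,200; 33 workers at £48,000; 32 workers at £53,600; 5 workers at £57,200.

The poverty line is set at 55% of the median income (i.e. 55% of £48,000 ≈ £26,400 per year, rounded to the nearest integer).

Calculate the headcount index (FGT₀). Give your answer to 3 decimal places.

0.255

24 of the 94 workers have income below £26,400.
H = 24/94 = 0.255.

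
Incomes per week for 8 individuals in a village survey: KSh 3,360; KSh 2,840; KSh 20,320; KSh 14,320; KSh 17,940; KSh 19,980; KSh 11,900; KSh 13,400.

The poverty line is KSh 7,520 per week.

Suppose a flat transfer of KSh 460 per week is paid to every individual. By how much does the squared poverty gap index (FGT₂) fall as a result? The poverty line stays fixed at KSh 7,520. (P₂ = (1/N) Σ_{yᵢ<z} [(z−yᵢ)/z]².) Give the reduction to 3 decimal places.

0.017

Before: below the line — KSh 2,840, KSh 3,360; squared poverty gap index (FGT₂) = 0.08667.
After the KSh 460 transfer: below the line — KSh 3,300, KSh 3,820; squared poverty gap index (FGT₂) = 0.06962.
Reduction = 0.08667 − 0.06962 = 0.017.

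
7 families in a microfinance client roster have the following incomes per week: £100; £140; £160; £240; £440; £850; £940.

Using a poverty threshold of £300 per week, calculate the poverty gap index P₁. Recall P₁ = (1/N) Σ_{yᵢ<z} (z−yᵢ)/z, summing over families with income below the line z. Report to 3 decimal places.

0.267

Poor units: £100, £140, £160, £240 (q = 4 of N = 7).
Relative gaps: (300−100)/300 = 0.6667; (300−140)/300 = 0.5333; (300−160)/300 = 0.4667; (300−240)/300 = 0.2000.
Σ = 1.866667. Dividing by the full population N = 7 gives P₁ = 0.267.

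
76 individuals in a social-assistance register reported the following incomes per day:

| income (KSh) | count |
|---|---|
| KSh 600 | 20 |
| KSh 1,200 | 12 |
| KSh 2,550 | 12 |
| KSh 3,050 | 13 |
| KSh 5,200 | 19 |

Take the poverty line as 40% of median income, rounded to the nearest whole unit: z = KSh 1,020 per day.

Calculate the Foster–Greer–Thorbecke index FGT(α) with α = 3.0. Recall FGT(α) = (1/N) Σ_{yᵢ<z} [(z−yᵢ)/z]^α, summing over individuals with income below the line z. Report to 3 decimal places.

Below z: 20×KSh 600 (q = 20 of N = 76).
Gap ratios (z−y)/z: (1020−600)/1020 = 0.4118 (×20).
Raised to α = 3.0: 0.06981 (×20).
Sum = 1.396296; FGT(3.0) = 1.396296 / 76 = 0.018.

0.018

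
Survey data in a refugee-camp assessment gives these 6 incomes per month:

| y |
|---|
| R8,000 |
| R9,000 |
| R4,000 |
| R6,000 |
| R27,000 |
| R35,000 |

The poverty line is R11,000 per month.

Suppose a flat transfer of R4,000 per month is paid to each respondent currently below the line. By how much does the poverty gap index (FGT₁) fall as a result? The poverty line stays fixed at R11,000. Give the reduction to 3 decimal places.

0.197

Before: below the line — R4,000, R6,000, R8,000, R9,000; poverty gap index (FGT₁) = 0.25758.
After the R4,000 transfer: below the line — R8,000, R10,000; poverty gap index (FGT₁) = 0.06061.
Reduction = 0.25758 − 0.06061 = 0.197.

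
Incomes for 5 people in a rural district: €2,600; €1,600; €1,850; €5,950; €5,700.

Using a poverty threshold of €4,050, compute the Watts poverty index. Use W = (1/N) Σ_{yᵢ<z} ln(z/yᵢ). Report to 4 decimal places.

Below the line: €1,600, €1,850, €2,600 (q = 3 of N = 5).
Log gaps: ln(4050/1600) = 0.9287; ln(4050/1850) = 0.7835; ln(4050/2600) = 0.4432.
W = 2.155450 / 5 = 0.4311.

0.4311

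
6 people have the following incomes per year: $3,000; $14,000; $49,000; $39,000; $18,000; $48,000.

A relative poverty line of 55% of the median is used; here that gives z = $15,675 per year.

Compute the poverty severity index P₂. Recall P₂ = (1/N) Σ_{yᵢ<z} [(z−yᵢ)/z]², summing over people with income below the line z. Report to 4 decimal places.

Poor units: $3,000, $14,000 (q = 2 of N = 6).
Relative gaps: (15675−3000)/15675 = 0.8086; (15675−14000)/15675 = 0.1069.
Squared: 0.6539; 0.0114.
Sum = 0.665273; P₂ = 0.665273 / 6 = 0.1109.

0.1109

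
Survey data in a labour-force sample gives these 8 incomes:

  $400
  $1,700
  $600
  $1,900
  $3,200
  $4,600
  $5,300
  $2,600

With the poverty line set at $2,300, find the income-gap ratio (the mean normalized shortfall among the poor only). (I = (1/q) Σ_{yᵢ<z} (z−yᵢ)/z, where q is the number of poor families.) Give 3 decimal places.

Incomes under z: $400, $600, $1,700, $1,900 (q = 4 of N = 8).
Relative gaps: 0.8261, 0.7391, 0.2609, 0.1739; sum = 2.000000.
The income-gap ratio divides by q (the poor only): 2.000000 / 4 = 0.500.

0.500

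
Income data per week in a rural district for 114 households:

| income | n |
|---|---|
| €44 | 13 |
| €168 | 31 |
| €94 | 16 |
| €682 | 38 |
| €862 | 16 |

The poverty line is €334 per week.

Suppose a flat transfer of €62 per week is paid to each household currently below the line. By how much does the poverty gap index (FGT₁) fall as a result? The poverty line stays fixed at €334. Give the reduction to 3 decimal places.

0.098

Before: below the line — 13×€44, 16×€94, 31×€168; poverty gap index (FGT₁) = 0.33501.
After the €62 transfer: below the line — 13×€106, 16×€156, 31×€230; poverty gap index (FGT₁) = 0.23731.
Reduction = 0.33501 − 0.23731 = 0.098.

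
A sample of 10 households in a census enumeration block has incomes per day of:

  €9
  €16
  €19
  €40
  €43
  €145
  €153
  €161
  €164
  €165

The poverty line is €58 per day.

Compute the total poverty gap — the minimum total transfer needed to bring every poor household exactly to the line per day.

Incomes under z: €9, €16, €19, €40, €43 (q = 5 of N = 10).
Individual gaps: 58−9 = 49; 58−16 = 42; 58−19 = 39; 58−40 = 18; 58−43 = 15.
Aggregate gap = €163.

€163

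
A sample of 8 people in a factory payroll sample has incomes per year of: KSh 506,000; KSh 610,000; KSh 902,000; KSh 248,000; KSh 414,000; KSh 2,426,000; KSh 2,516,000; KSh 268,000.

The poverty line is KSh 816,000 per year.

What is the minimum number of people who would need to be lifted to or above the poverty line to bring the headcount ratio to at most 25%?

3

5 of the 8 people are poor, so H = 5/8 = 0.625.
A headcount ratio of at most 25% allows at most ⌊0.25 × 8⌋ = 2 poor people.
So at least 5 − 2 = 3 must be lifted.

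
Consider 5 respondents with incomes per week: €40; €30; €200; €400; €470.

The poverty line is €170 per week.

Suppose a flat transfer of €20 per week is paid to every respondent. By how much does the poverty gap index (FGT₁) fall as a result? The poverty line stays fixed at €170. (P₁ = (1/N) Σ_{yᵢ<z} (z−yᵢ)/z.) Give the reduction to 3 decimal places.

Before: below the line — €30, €40; poverty gap index (FGT₁) = 0.31765.
After the €20 transfer: below the line — €50, €60; poverty gap index (FGT₁) = 0.27059.
Reduction = 0.31765 − 0.27059 = 0.047.

0.047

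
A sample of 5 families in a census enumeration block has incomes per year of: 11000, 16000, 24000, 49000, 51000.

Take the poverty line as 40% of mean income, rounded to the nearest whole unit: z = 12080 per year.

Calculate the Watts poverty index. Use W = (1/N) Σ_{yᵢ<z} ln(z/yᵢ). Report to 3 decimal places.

0.019

Poor units: 11000 (q = 1 of N = 5).
Log gaps: ln(12080/11000) = 0.0937.
W = 0.093656 / 5 = 0.019.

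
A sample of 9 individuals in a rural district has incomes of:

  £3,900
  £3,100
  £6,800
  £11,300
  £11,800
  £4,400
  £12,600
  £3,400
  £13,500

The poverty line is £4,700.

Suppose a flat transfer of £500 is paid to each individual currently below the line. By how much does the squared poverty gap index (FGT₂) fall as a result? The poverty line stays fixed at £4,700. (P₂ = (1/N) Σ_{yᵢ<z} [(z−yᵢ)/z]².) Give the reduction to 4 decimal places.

0.0153

Before: below the line — £3,100, £3,400, £3,900, £4,400; squared poverty gap index (FGT₂) = 0.025049.
After the £500 transfer: below the line — £3,600, £3,900, £4,400; squared poverty gap index (FGT₂) = 0.009758.
Reduction = 0.025049 − 0.009758 = 0.0153.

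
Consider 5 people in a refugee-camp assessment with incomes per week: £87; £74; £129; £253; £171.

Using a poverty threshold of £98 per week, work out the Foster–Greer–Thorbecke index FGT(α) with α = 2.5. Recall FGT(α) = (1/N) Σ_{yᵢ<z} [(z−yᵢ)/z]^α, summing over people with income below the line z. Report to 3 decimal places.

Below z: £74, £87 (q = 2 of N = 5).
Shortfall ratios: (98−74)/98 = 0.2449; (98−87)/98 = 0.1122.
Raised to α = 2.5: 0.02968; 0.00422.
Sum = 0.033901; FGT(2.5) = 0.033901 / 5 = 0.007.

0.007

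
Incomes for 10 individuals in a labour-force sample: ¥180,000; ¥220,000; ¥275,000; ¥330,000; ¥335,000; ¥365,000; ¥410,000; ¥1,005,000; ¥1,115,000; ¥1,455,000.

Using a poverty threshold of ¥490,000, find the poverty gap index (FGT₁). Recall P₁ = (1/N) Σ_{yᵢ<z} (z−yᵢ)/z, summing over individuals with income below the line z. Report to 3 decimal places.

0.268

Incomes under z: ¥180,000, ¥220,000, ¥275,000, ¥330,000, ¥335,000, ¥365,000, ¥410,000 (q = 7 of N = 10).
Relative gaps: (490000−180000)/490000 = 0.6327; (490000−220000)/490000 = 0.5510; (490000−275000)/490000 = 0.4388; (490000−330000)/490000 = 0.3265; (490000−335000)/490000 = 0.3163; (490000−365000)/490000 = 0.2551; (490000−410000)/490000 = 0.1633.
Sum of shortfalls = 2.683673; P₁ averages over all N: 2.683673 / 10 = 0.268.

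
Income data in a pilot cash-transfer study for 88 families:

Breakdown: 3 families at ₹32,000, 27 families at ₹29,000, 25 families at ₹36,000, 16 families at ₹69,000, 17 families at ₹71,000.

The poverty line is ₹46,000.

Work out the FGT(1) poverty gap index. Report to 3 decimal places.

Poor units: 27×₹29,000, 3×₹32,000, 25×₹36,000 (q = 55 of N = 88).
Normalized shortfalls: (46000−29000)/46000 = 0.3696 (×27); (46000−32000)/46000 = 0.3043 (×3); (46000−36000)/46000 = 0.2174 (×25).
Σ = 16.326087. Dividing by the full population N = 88 gives P₁ = 0.186.

0.186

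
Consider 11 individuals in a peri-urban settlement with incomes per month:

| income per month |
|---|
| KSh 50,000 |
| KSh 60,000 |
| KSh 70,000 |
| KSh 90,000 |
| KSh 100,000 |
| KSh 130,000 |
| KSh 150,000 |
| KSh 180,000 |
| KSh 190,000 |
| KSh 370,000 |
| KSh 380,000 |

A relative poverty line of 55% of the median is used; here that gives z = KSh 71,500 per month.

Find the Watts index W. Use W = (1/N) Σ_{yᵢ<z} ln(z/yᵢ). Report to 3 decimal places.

0.050

Below z: KSh 50,000, KSh 60,000, KSh 70,000 (q = 3 of N = 11).
Log shortfalls: ln(71500/50000) = 0.3577; ln(71500/60000) = 0.1754; ln(71500/70000) = 0.0212.
W = 0.554230 / 11 = 0.050.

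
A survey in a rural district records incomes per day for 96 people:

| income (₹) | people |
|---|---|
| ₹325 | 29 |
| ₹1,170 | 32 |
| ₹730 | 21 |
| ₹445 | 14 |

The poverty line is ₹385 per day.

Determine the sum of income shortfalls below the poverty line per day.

Below z: 29×₹325 (q = 29 of N = 96).
Individual gaps: 29×(385−325) = 1740.
Aggregate gap = ₹1,740.

₹1,740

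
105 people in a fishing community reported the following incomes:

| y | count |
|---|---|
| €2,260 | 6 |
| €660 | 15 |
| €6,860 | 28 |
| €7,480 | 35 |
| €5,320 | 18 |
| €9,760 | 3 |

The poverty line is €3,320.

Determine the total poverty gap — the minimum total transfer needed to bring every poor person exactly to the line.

Below z: 15×€660, 6×€2,260 (q = 21 of N = 105).
Individual gaps: 15×(3320−660) = 39900; 6×(3320−2260) = 6360.
Aggregate gap = €46,260.

€46,260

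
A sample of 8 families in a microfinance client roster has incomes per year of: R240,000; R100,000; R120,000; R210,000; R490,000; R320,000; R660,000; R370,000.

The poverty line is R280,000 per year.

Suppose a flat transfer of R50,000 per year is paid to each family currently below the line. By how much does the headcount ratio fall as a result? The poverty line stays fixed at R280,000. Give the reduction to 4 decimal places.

0.1250

Before: below the line — R100,000, R120,000, R210,000, R240,000; headcount ratio = 0.500000.
After the R50,000 transfer: below the line — R150,000, R170,000, R260,000; headcount ratio = 0.375000.
Reduction = 0.500000 − 0.375000 = 0.1250.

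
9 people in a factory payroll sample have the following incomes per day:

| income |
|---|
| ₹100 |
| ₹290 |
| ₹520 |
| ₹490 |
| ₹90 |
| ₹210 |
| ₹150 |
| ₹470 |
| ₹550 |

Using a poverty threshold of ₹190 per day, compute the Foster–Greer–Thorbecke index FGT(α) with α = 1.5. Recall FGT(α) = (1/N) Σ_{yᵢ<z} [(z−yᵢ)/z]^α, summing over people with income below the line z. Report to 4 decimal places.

Incomes under z: ₹90, ₹100, ₹150 (q = 3 of N = 9).
Gap ratios (z−y)/z: (190−90)/190 = 0.5263; (190−100)/190 = 0.4737; (190−150)/190 = 0.2105.
Raised to α = 1.5: 0.38183; 0.32601; 0.09660.
Sum = 0.804438; FGT(1.5) = 0.804438 / 9 = 0.0894.

0.0894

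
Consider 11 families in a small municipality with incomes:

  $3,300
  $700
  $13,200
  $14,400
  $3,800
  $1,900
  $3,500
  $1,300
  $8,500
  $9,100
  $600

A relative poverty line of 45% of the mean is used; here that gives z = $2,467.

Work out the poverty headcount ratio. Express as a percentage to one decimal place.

36.4%

4 of the 11 families have income below $2,467.
H = 4/11 = 36.4%.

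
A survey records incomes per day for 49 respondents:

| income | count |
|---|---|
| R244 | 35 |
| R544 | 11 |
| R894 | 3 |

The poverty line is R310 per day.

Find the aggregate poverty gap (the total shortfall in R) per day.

R2,310

Below the line: 35×R244 (q = 35 of N = 49).
Individual gaps: 35×(310−244) = 2310.
Aggregate gap = R2,310.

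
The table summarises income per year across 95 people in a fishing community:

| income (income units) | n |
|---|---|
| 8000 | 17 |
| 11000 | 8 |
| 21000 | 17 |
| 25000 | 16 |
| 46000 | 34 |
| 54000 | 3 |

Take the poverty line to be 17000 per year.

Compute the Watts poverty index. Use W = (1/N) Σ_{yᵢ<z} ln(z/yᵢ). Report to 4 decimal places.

0.1715

Incomes under z: 17×8000, 8×11000 (q = 25 of N = 95).
ln(z/y) terms: ln(17000/8000) = 0.7538 (×17); ln(17000/11000) = 0.4353 (×8).
W = 16.296665 / 95 = 0.1715.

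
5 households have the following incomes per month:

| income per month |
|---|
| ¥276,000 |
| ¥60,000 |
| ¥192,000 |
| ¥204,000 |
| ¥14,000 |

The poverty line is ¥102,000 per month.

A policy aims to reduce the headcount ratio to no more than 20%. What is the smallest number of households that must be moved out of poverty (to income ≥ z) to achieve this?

2 of the 5 households are poor, so H = 2/5 = 0.400.
A headcount ratio of at most 20% allows at most ⌊0.20 × 5⌋ = 1 poor households.
So at least 2 − 1 = 1 must be lifted.

1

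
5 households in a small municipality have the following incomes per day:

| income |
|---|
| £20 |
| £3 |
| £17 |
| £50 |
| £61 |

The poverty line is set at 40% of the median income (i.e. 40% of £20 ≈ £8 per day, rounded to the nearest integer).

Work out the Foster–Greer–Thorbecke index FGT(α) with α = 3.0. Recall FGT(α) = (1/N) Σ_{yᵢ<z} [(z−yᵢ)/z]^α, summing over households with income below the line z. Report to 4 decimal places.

0.0488

Incomes under z: £3 (q = 1 of N = 5).
Relative gaps: (8−3)/8 = 0.6250.
Raised to α = 3.0: 0.24414.
Sum = 0.244141; FGT(3.0) = 0.244141 / 5 = 0.0488.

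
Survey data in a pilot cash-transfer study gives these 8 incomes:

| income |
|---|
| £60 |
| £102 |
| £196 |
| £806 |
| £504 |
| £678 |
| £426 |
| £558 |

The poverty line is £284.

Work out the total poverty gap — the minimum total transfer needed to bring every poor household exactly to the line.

£494

Below the line: £60, £102, £196 (q = 3 of N = 8).
Individual gaps: 284−60 = 224; 284−102 = 182; 284−196 = 88.
Aggregate gap = £494.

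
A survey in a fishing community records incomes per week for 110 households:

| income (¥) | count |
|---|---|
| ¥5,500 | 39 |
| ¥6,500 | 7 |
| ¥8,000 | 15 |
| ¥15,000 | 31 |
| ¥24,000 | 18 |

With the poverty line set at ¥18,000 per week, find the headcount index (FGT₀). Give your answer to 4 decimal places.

0.8364

92 of the 110 households have income below ¥18,000.
H = 92/110 = 0.8364.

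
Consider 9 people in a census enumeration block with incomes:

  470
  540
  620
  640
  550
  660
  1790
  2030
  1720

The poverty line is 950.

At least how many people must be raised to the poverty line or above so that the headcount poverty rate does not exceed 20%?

5

6 of the 9 people are poor, so H = 6/9 = 0.667.
A headcount ratio of at most 20% allows at most ⌊0.20 × 9⌋ = 1 poor people.
So at least 6 − 1 = 5 must be lifted.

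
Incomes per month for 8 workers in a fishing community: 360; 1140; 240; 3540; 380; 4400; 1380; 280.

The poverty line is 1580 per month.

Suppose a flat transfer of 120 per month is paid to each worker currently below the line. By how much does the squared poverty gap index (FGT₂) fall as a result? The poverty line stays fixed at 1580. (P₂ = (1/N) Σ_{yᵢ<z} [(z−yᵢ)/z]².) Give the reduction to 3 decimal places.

0.064

Before: below the line — 240, 280, 360, 380, 1140, 1380; squared poverty gap index (FGT₂) = 0.33286.
After the 120 transfer: below the line — 360, 400, 480, 500, 1260, 1500; squared poverty gap index (FGT₂) = 0.26869.
Reduction = 0.33286 − 0.26869 = 0.064.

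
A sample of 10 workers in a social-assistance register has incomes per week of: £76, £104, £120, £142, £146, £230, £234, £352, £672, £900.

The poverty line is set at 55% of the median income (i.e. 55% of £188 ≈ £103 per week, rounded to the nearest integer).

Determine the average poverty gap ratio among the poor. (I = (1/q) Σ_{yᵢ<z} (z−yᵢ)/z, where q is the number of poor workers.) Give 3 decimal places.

0.262

Below z: £76 (q = 1 of N = 10).
Relative gaps: 0.2621; sum = 0.262136.
I averages over the q = 1 poor units only: 0.262136 / 1 = 0.262.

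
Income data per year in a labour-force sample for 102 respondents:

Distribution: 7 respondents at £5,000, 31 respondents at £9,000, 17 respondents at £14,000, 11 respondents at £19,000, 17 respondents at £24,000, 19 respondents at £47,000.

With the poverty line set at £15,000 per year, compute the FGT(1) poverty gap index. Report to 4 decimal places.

0.1784

Poor units: 7×£5,000, 31×£9,000, 17×£14,000 (q = 55 of N = 102).
Normalized shortfalls: (15000−5000)/15000 = 0.6667 (×7); (15000−9000)/15000 = 0.4000 (×31); (15000−14000)/15000 = 0.0667 (×17).
Sum of shortfalls = 18.200000; P₁ averages over all N: 18.200000 / 102 = 0.1784.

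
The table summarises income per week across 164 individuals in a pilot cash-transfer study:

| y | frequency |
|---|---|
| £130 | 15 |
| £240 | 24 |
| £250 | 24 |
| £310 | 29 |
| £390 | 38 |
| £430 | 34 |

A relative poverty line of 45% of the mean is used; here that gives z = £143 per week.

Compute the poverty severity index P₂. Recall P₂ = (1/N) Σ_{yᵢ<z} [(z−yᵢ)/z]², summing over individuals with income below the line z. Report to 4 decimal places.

Below the line: 15×£130 (q = 15 of N = 164).
Shortfall ratios: (143−130)/143 = 0.0909 (×15).
Squared: 0.0083 (×15).
Sum = 0.123967; P₂ = 0.123967 / 164 = 0.0008.

0.0008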